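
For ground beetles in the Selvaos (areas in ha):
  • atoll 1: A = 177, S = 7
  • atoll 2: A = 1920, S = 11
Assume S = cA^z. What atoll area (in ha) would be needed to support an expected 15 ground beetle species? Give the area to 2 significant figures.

9900 ha

z = ln(11/7) / ln(1920/177) = 0.4520 / 2.3839 = 0.1896
c = 7 / 177^0.1896 = 7 / 2.668 = 2.624
A = (15/2.624)^(1/0.1896) ⇒ ln A = ln(5.717)/0.1896 = 9.1959
A = e^9.1959 ≈ 9857 ha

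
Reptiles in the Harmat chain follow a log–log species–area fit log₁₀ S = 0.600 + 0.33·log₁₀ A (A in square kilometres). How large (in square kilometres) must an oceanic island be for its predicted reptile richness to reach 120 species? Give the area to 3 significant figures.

120 = 3.981 × A^0.33  ⇒  A^0.33 = 120/3.981 = 30.14
ln A = ln(30.14) / 0.33 = 3.4059 / 0.33 = 10.3210
A = e^10.3210 ≈ 30365 square kilometres

30400 square kilometres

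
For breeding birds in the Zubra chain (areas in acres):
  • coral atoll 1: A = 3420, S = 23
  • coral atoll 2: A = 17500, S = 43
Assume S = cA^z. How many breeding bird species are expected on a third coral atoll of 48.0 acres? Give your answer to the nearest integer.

4

z = ln(43/23) / ln(17500/3420) = 0.6257 / 1.6326 = 0.3833
c = 23 / 3420^0.3833 = 23 / 22.62 = 1.017
S₃ = 1.017 × 48^0.3833 = 1.017 × 4.409 ≈ 4.484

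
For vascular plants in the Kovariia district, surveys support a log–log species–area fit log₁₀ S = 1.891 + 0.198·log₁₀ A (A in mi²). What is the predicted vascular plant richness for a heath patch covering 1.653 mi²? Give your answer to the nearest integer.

86

S = 77.8 × 1.653^0.198 = 77.8 × 1.105 ≈ 85.94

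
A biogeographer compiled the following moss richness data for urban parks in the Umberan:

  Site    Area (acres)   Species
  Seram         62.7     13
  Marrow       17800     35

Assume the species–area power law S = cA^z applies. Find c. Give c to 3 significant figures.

6.29

z = ln(S₂/S₁) / ln(A₂/A₁) = ln(35/13) / ln(17800/62.7) = 0.9904 / 5.6486 = 0.1753
c = S₁ / A₁^z = 13 / 62.7^0.1753 = 13 / 2.066 = 6.292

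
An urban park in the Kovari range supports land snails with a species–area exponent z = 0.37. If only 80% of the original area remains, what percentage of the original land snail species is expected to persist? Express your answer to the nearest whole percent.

92%

S_new/S_old = (A_new/A_old)^z = 0.8^0.37
= exp(0.37 × ln 0.8) = exp(0.37 × -0.2231) = exp(-0.0826) ≈ 0.9208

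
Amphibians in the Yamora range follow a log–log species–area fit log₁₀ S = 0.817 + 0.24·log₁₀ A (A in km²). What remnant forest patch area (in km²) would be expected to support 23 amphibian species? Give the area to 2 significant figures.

190 km²

23 = 6.561 × A^0.24  ⇒  A^0.24 = 23/6.561 = 3.505
ln A = ln(3.505) / 0.24 = 1.2543 / 0.24 = 5.2262
A = e^5.2262 ≈ 186.1 km²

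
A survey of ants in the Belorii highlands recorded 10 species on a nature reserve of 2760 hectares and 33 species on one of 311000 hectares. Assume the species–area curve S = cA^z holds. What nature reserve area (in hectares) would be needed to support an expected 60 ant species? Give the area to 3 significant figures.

z = ln(33/10) / ln(311000/2760) = 1.1939 / 4.7246 = 0.2527
c = 10 / 2760^0.2527 = 10 / 7.405 = 1.35
A = (60/1.35)^(1/0.2527) ⇒ ln A = ln(44.43)/0.2527 = 15.0133
A = e^15.0133 ≈ 3312769 hectares

3310000 hectares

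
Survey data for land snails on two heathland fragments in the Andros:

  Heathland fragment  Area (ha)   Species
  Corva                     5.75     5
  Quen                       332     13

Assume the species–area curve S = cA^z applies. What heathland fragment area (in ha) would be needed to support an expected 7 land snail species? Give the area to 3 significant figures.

24.0 ha

z = ln(13/5) / ln(332/5.75) = 0.9555 / 4.0559 = 0.2356
c = 5 / 5.75^0.2356 = 5 / 1.51 = 3.311
A = (7/3.311)^(1/0.2356) ⇒ ln A = ln(2.114)/0.2356 = 3.1775
A = e^3.1775 ≈ 23.99 ha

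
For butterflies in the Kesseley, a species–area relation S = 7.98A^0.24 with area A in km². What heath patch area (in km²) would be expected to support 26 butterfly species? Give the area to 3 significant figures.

137 km²

26 = 7.98 × A^0.24  ⇒  A^0.24 = 26/7.98 = 3.258
ln A = ln(3.258) / 0.24 = 1.1812 / 0.24 = 4.9215
A = e^4.9215 ≈ 137.2 km²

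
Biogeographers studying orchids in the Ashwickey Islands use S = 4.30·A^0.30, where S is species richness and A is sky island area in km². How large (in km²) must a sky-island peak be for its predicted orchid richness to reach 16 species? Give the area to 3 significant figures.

79.8 km²

16 = 4.3 × A^0.3  ⇒  A^0.3 = 16/4.3 = 3.721
ln A = ln(3.721) / 0.3 = 1.3140 / 0.3 = 4.3799
A = e^4.3799 ≈ 79.83 km²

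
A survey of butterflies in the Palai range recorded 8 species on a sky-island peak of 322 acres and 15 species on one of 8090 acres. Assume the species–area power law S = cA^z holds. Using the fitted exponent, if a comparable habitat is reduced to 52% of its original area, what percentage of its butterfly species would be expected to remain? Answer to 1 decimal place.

z = ln(15/8) / ln(8090/322) = 0.6286 / 3.2238 = 0.1950
S_new/S_old = (A_new/A_old)^z = 0.52^0.1950 = exp(0.1950 × -0.6539) = 0.8803

88.0%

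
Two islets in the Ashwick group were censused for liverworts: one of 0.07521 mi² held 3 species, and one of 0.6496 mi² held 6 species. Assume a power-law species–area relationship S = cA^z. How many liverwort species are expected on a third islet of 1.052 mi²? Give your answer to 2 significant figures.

7.0

z = ln(6/3) / ln(0.6496/0.07521) = 0.6931 / 2.1561 = 0.3215
c = 3 / 0.07521^0.3215 = 3 / 0.4352 = 6.893
S₃ = 6.893 × 1.052^0.3215 = 6.893 × 1.016 ≈ 7.006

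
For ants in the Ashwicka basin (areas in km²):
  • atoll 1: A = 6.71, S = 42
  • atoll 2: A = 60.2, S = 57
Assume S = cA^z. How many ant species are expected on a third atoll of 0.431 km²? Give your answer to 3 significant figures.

z = ln(57/42) / ln(60.2/6.71) = 0.3054 / 2.1941 = 0.1392
c = 42 / 6.71^0.1392 = 42 / 1.303 = 32.22
S₃ = 32.22 × 0.431^0.1392 = 32.22 × 0.8895 ≈ 28.66

28.7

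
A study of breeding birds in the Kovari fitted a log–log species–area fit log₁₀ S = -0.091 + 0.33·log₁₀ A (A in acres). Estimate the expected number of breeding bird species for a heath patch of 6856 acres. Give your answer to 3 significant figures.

S = 0.811 × 6856^0.33
ln S = ln 0.811 + 0.33 × ln 6856 = -0.2095 + 0.33 × 8.8329 = 2.7053
S = e^2.7053 ≈ 14.96

15.0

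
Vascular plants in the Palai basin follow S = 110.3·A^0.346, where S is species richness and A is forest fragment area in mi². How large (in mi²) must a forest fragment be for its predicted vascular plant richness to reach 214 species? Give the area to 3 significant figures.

214 = 110.3 × A^0.346  ⇒  A^0.346 = 214/110.3 = 1.94
ln A = ln(1.94) / 0.346 = 0.6628 / 0.346 = 1.9155
A = e^1.9155 ≈ 6.791 mi²

6.79 mi²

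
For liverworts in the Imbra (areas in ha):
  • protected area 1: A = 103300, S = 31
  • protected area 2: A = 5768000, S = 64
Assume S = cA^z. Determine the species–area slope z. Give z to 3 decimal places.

0.180

Taking logs: ln S = ln c + z ln A, so z = (ln S₂ − ln S₁)/(ln A₂ − ln A₁).
z = ln(64/31) / ln(5768000/103300) = ln(2.065) / ln(55.84) = 0.7249 / 4.0224 = 0.1802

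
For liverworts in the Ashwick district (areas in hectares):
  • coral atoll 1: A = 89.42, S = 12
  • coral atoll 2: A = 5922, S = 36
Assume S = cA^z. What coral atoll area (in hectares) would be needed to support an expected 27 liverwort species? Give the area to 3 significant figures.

z = ln(36/12) / ln(5922/89.42) = 1.0986 / 4.1931 = 0.2620
c = 12 / 89.42^0.2620 = 12 / 3.246 = 3.697
A = (27/3.697)^(1/0.2620) ⇒ ln A = ln(7.302)/0.2620 = 7.5884
A = e^7.5884 ≈ 1975 hectares

1980 hectares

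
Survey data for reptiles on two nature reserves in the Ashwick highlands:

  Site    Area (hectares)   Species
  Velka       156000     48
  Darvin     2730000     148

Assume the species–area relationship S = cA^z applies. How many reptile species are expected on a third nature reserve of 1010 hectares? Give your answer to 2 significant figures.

z = ln(148/48) / ln(2730000/156000) = 1.1260 / 2.8622 = 0.3934
c = 48 / 156000^0.3934 = 48 / 110.4 = 0.4347
S₃ = 0.4347 × 1010^0.3934 = 0.4347 × 15.2 ≈ 6.609

6.6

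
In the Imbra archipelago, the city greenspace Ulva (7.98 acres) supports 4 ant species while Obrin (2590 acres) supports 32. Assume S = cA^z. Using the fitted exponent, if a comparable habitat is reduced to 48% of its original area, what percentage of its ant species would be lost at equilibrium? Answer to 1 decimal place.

23.2%

z = ln(32/4) / ln(2590/7.98) = 2.0794 / 5.7825 = 0.3596
S_new/S_old = (A_new/A_old)^z = 0.48^0.3596 = exp(0.3596 × -0.7340) = 0.768
Fraction lost = 1 − 0.768 = 0.232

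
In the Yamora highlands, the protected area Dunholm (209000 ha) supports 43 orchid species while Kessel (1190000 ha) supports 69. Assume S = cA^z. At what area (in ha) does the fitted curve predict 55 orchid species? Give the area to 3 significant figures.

z = ln(69/43) / ln(1190000/209000) = 0.4729 / 1.7394 = 0.2719
c = 43 / 209000^0.2719 = 43 / 27.95 = 1.538
A = (55/1.538)^(1/0.2719) ⇒ ln A = ln(35.76)/0.2719 = 13.1554
A = e^13.1554 ≈ 516784 ha

517000 ha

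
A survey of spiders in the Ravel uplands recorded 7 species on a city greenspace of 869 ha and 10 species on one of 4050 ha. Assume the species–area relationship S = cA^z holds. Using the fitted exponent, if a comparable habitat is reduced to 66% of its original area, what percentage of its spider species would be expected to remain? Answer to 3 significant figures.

z = ln(10/7) / ln(4050/869) = 0.3567 / 1.5391 = 0.2317
S_new/S_old = (A_new/A_old)^z = 0.66^0.2317 = exp(0.2317 × -0.4155) = 0.9082

90.8%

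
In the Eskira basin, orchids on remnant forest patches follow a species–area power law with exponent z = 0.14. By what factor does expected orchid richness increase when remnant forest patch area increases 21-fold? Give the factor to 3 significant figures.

S₂/S₁ = (A₂/A₁)^z = 21^0.14
ln(S₂/S₁) = 0.14 × ln 21 = 0.14 × 3.0445 = 0.4262
S₂/S₁ = e^0.4262 ≈ 1.531

1.53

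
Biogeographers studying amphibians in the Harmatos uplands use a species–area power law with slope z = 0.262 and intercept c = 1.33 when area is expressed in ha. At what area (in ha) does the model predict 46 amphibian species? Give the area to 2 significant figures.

750000 ha

46 = 1.33 × A^0.262  ⇒  A^0.262 = 46/1.33 = 34.59
ln A = ln(34.59) / 0.262 = 3.5435 / 0.262 = 13.5247
A = e^13.5247 ≈ 747632 ha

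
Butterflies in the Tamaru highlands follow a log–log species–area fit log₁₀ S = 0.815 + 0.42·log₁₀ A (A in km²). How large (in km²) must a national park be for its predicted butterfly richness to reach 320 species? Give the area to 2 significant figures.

320 = 6.531 × A^0.42  ⇒  A^0.42 = 320/6.531 = 48.99
ln A = ln(48.99) / 0.42 = 3.8917 / 0.42 = 9.2660
A = e^9.2660 ≈ 10572 km²

11000 km²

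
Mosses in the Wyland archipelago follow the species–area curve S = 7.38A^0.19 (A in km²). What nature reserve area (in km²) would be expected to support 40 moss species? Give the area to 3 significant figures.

7300 km²

40 = 7.38 × A^0.19  ⇒  A^0.19 = 40/7.38 = 5.42
ln A = ln(5.42) / 0.19 = 1.6901 / 0.19 = 8.8953
A = e^8.8953 ≈ 7298 km²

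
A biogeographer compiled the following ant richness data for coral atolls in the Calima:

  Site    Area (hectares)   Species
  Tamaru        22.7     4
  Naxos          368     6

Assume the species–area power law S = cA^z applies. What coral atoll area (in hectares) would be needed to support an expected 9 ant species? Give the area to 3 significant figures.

z = ln(6/4) / ln(368/22.7) = 0.4055 / 2.7857 = 0.1456
c = 4 / 22.7^0.1456 = 4 / 1.575 = 2.539
A = (9/2.539)^(1/0.1456) ⇒ ln A = ln(3.544)/0.1456 = 8.6938
A = e^8.6938 ≈ 5966 hectares

5970 hectares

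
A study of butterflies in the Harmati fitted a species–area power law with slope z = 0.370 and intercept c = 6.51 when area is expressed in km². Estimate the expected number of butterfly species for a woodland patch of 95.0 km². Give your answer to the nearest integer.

35

S = 6.51 × 95^0.37
ln S = ln 6.51 + 0.37 × ln 95 = 1.8733 + 0.37 × 4.5539 = 3.5583
S = e^3.5583 ≈ 35.1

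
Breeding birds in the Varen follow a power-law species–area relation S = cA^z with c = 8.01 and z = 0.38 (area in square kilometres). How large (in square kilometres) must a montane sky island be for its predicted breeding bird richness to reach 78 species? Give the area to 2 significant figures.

78 = 8.01 × A^0.38  ⇒  A^0.38 = 78/8.01 = 9.738
ln A = ln(9.738) / 0.38 = 2.2760 / 0.38 = 5.9895
A = e^5.9895 ≈ 399.2 square kilometres

400 square kilometres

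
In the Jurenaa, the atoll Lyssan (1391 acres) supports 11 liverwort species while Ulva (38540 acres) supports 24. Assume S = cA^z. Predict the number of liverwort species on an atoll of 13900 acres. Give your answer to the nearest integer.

19

z = ln(24/11) / ln(38540/1391) = 0.7802 / 3.3217 = 0.2349
c = 11 / 1391^0.2349 = 11 / 5.474 = 2.01
S₃ = 2.01 × 13900^0.2349 = 2.01 × 9.399 ≈ 18.89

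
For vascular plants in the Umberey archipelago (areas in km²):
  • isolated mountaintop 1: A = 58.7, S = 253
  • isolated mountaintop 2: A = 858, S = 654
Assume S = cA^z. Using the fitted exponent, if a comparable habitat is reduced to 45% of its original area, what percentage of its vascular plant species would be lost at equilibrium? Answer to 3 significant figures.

z = ln(654/253) / ln(858/58.7) = 0.9497 / 2.6822 = 0.3541
S_new/S_old = (A_new/A_old)^z = 0.45^0.3541 = exp(0.3541 × -0.7985) = 0.7537
Fraction lost = 1 − 0.7537 = 0.2463

24.6%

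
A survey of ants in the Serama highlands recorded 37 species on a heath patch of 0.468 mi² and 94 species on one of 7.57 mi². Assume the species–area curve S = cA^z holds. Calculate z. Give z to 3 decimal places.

Taking logs: ln S = ln c + z ln A, so z = (ln S₂ − ln S₁)/(ln A₂ − ln A₁).
z = ln(94/37) / ln(7.57/0.468) = ln(2.541) / ln(16.18) = 0.9324 / 2.7835 = 0.3350

0.335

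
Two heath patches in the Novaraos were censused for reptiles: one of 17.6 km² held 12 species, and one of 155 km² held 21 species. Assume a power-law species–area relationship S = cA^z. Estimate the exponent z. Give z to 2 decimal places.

0.26

Taking logs: ln S = ln c + z ln A, so z = (ln S₂ − ln S₁)/(ln A₂ − ln A₁).
z = ln(21/12) / ln(155/17.6) = ln(1.75) / ln(8.807) = 0.5596 / 2.1755 = 0.2572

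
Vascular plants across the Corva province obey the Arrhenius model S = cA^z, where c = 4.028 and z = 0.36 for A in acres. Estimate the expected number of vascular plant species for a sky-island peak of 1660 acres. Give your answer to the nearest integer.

58 species

S = 4.028 × 1660^0.36 = 4.028 × 14.43 ≈ 58.12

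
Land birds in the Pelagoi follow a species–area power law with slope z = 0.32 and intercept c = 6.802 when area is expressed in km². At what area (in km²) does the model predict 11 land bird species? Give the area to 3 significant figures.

4.49 km²

11 = 6.802 × A^0.32  ⇒  A^0.32 = 11/6.802 = 1.617
ln A = ln(1.617) / 0.32 = 0.4807 / 0.32 = 1.5021
A = e^1.5021 ≈ 4.491 km²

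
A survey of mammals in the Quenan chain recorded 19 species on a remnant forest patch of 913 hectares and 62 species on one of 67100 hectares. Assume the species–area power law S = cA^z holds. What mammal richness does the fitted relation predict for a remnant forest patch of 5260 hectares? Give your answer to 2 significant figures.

z = ln(62/19) / ln(67100/913) = 1.1827 / 4.2972 = 0.2752
c = 19 / 913^0.2752 = 19 / 6.528 = 2.91
S₃ = 2.91 × 5260^0.2752 = 2.91 × 10.57 ≈ 30.77

31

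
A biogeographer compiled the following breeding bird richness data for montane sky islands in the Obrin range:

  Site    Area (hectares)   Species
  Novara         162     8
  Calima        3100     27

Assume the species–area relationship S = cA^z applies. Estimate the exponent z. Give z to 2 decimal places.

Taking logs: ln S = ln c + z ln A, so z = (ln S₂ − ln S₁)/(ln A₂ − ln A₁).
z = ln(27/8) / ln(3100/162) = ln(3.375) / ln(19.14) = 1.2164 / 2.9516 = 0.4121

0.41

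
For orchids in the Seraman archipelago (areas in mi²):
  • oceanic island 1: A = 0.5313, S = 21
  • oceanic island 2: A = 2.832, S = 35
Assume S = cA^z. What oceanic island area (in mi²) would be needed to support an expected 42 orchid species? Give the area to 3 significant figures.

5.15 mi²

z = ln(35/21) / ln(2.832/0.5313) = 0.5108 / 1.6734 = 0.3053
c = 21 / 0.5313^0.3053 = 21 / 0.8244 = 25.47
A = (42/25.47)^(1/0.3053) ⇒ ln A = ln(1.649)/0.3053 = 1.6382
A = e^1.6382 ≈ 5.146 mi²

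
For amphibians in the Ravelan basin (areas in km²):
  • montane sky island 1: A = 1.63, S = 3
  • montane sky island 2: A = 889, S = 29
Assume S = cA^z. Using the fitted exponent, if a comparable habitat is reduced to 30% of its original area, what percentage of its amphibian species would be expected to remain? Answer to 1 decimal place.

z = ln(29/3) / ln(889/1.63) = 2.2687 / 6.3015 = 0.3600
S_new/S_old = (A_new/A_old)^z = 0.3^0.3600 = exp(0.3600 × -1.2040) = 0.6483

64.8%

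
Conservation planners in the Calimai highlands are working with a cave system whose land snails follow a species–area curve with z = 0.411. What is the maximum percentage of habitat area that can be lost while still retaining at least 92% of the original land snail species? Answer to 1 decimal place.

Need (A_new/A_old)^0.411 = 0.92, so A_new/A_old = 0.92^(1/0.411) = 0.92^2.433
ln(A_new/A_old) = ln 0.92 / 0.411 = -0.0834 / 0.411 = -0.2029
A_new/A_old = e^-0.2029 ≈ 0.8164
Fraction that can be lost = 1 − 0.8164 = 0.1836

18.4%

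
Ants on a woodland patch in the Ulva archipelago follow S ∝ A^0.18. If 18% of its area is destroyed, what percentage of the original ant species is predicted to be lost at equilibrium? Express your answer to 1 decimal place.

3.5%

S_new/S_old = (A_new/A_old)^z = 0.82^0.18
= exp(0.18 × ln 0.82) = exp(0.18 × -0.1985) = exp(-0.0357) ≈ 0.9649
Fraction lost = 1 − 0.9649 = 0.03509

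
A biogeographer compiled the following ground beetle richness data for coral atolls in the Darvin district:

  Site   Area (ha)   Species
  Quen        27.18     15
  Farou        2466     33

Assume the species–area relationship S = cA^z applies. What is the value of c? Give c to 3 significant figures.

8.42

z = ln(S₂/S₁) / ln(A₂/A₁) = ln(33/15) / ln(2466/27.18) = 0.7885 / 4.5079 = 0.1749
c = S₁ / A₁^z = 15 / 27.18^0.1749 = 15 / 1.782 = 8.418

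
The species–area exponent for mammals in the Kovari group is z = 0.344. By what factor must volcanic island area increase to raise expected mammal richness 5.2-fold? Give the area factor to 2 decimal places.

(A₂/A₁)^0.344 = 5.2, so A₂/A₁ = 5.2^(1/0.344) = 5.2^2.907
ln(A₂/A₁) = ln 5.2 / 0.344 = 1.6487 / 0.344 = 4.7926
A₂/A₁ = e^4.7926 ≈ 120.6

120.62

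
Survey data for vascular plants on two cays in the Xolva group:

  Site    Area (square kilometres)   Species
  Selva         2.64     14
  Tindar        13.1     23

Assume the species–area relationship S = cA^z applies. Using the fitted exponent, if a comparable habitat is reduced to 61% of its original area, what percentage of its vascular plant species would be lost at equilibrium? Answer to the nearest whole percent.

14%

z = ln(23/14) / ln(13.1/2.64) = 0.4964 / 1.6018 = 0.3099
S_new/S_old = (A_new/A_old)^z = 0.61^0.3099 = exp(0.3099 × -0.4943) = 0.858
Fraction lost = 1 − 0.858 = 0.142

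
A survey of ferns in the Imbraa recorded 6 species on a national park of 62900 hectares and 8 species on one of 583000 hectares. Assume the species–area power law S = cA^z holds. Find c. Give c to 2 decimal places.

1.44

z = ln(S₂/S₁) / ln(A₂/A₁) = ln(8/6) / ln(583000/62900) = 0.2877 / 2.2266 = 0.1292
c = S₁ / A₁^z = 6 / 62900^0.1292 = 6 / 4.169 = 1.439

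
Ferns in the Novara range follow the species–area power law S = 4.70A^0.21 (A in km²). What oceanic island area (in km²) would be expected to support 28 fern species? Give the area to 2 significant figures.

4900 km²

28 = 4.7 × A^0.21  ⇒  A^0.21 = 28/4.7 = 5.957
ln A = ln(5.957) / 0.21 = 1.7846 / 0.21 = 8.4983
A = e^8.4983 ≈ 4906 km²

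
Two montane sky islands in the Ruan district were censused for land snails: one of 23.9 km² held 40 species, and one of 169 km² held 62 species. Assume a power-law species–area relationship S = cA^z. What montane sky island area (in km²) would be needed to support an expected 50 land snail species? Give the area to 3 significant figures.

z = ln(62/40) / ln(169/23.9) = 0.4383 / 1.9560 = 0.2241
c = 40 / 23.9^0.2241 = 40 / 2.036 = 19.64
A = (50/19.64)^(1/0.2241) ⇒ ln A = ln(2.545)/0.2241 = 4.1698
A = e^4.1698 ≈ 64.7 km²

64.7 km²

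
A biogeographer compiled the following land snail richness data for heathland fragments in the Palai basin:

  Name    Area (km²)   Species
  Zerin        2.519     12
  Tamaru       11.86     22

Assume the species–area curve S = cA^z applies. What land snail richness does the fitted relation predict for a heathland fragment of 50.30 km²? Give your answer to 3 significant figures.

38.7

z = ln(22/12) / ln(11.86/2.519) = 0.6061 / 1.5493 = 0.3912
c = 12 / 2.519^0.3912 = 12 / 1.435 = 8.36
S₃ = 8.36 × 50.3^0.3912 = 8.36 × 4.631 ≈ 38.72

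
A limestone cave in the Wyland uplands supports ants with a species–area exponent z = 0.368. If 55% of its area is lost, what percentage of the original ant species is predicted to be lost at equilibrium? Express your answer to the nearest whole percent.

S_new/S_old = (A_new/A_old)^z = 0.45^0.368
= exp(0.368 × ln 0.45) = exp(0.368 × -0.7985) = exp(-0.2939) ≈ 0.7454
Fraction lost = 1 − 0.7454 = 0.2546

25%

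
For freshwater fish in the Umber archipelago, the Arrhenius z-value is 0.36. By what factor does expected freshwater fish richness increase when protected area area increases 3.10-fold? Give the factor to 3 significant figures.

1.50

S₂/S₁ = (A₂/A₁)^z = 3.1^0.36
ln(S₂/S₁) = 0.36 × ln 3.1 = 0.36 × 1.1314 = 0.4073
S₂/S₁ = e^0.4073 ≈ 1.503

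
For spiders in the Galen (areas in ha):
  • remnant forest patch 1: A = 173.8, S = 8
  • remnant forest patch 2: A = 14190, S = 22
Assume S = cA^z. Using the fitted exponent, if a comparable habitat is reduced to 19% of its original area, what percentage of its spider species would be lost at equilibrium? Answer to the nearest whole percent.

z = ln(22/8) / ln(14190/173.8) = 1.0116 / 4.4024 = 0.2298
S_new/S_old = (A_new/A_old)^z = 0.19^0.2298 = exp(0.2298 × -1.6607) = 0.6828
Fraction lost = 1 − 0.6828 = 0.3172

32%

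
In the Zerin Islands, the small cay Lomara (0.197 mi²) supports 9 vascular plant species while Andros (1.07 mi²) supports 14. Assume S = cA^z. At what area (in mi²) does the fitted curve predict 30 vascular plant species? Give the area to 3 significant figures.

19.8 mi²

z = ln(14/9) / ln(1.07/0.197) = 0.4418 / 1.6922 = 0.2611
c = 9 / 0.197^0.2611 = 9 / 0.6543 = 13.75
A = (30/13.75)^(1/0.2611) ⇒ ln A = ln(2.181)/0.2611 = 2.9866
A = e^2.9866 ≈ 19.82 mi²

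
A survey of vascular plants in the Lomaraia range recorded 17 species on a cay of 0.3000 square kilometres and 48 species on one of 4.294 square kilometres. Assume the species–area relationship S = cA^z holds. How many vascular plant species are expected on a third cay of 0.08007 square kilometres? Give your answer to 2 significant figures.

10

z = ln(48/17) / ln(4.294/0.3) = 1.0380 / 2.6612 = 0.3900
c = 17 / 0.3^0.3900 = 17 / 0.6252 = 27.19
S₃ = 27.19 × 0.08007^0.3900 = 27.19 × 0.3735 ≈ 10.16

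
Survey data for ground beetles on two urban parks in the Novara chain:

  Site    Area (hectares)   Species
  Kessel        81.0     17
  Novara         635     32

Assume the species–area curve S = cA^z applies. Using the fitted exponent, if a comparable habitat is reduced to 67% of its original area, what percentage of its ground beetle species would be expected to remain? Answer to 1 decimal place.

88.4%

z = ln(32/17) / ln(635/81) = 0.6325 / 2.0592 = 0.3072
S_new/S_old = (A_new/A_old)^z = 0.67^0.3072 = exp(0.3072 × -0.4005) = 0.8842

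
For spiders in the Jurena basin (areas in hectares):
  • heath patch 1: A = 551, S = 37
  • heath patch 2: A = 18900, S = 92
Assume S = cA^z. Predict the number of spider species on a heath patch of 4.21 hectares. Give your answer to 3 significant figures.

z = ln(92/37) / ln(18900/551) = 0.9109 / 3.5352 = 0.2577
c = 37 / 551^0.2577 = 37 / 5.085 = 7.276
S₃ = 7.276 × 4.21^0.2577 = 7.276 × 1.448 ≈ 10.54

10.5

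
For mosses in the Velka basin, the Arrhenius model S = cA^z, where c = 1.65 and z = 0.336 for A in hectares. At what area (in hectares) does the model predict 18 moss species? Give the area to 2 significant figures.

18 = 1.65 × A^0.336  ⇒  A^0.336 = 18/1.65 = 10.91
ln A = ln(10.91) / 0.336 = 2.3896 / 0.336 = 7.1119
A = e^7.1119 ≈ 1226 hectares

1200 hectares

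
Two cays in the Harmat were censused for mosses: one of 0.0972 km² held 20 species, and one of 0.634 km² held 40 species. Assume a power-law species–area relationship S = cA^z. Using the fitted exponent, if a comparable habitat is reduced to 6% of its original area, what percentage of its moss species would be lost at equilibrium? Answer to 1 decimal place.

64.7%

z = ln(40/20) / ln(0.634/0.0972) = 0.6931 / 1.8753 = 0.3696
S_new/S_old = (A_new/A_old)^z = 0.06^0.3696 = exp(0.3696 × -2.8134) = 0.3535
Fraction lost = 1 − 0.3535 = 0.6465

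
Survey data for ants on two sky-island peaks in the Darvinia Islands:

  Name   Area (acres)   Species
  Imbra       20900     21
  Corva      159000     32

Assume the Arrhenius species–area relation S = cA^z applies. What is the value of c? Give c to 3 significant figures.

z = ln(S₂/S₁) / ln(A₂/A₁) = ln(32/21) / ln(159000/20900) = 0.4212 / 2.0292 = 0.2076
c = S₁ / A₁^z = 21 / 20900^0.2076 = 21 / 7.885 = 2.663

2.66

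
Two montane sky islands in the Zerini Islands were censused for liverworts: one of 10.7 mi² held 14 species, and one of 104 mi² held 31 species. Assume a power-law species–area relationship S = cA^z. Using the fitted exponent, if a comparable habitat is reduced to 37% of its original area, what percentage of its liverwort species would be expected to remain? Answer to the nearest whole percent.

z = ln(31/14) / ln(104/10.7) = 0.7949 / 2.2741 = 0.3496
S_new/S_old = (A_new/A_old)^z = 0.37^0.3496 = exp(0.3496 × -0.9943) = 0.7064

71%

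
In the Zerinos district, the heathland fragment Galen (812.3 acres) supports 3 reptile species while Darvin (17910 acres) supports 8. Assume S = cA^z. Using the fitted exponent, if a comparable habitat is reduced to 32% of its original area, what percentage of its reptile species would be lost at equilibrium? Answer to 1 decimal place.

30.3%

z = ln(8/3) / ln(17910/812.3) = 0.9808 / 3.0932 = 0.3171
S_new/S_old = (A_new/A_old)^z = 0.32^0.3171 = exp(0.3171 × -1.1394) = 0.6968
Fraction lost = 1 − 0.6968 = 0.3032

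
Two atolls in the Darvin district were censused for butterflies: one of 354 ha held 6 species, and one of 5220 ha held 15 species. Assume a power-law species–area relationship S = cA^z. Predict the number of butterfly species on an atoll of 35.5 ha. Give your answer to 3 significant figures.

2.74

z = ln(15/6) / ln(5220/354) = 0.9163 / 2.6910 = 0.3405
c = 6 / 354^0.3405 = 6 / 7.378 = 0.8132
S₃ = 0.8132 × 35.5^0.3405 = 0.8132 × 3.372 ≈ 2.742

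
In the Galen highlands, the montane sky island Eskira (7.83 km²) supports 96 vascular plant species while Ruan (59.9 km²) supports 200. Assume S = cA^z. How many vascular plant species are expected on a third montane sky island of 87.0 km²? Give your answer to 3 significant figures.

229

z = ln(200/96) / ln(59.9/7.83) = 0.7340 / 2.0347 = 0.3607
c = 96 / 7.83^0.3607 = 96 / 2.101 = 45.7
S₃ = 45.7 × 87^0.3607 = 45.7 × 5.008 ≈ 228.8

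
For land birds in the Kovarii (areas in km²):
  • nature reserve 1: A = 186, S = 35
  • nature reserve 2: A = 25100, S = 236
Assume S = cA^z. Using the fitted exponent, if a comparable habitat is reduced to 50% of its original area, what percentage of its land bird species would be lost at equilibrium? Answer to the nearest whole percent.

24%

z = ln(236/35) / ln(25100/186) = 1.9085 / 4.9049 = 0.3891
S_new/S_old = (A_new/A_old)^z = 0.5^0.3891 = exp(0.3891 × -0.6931) = 0.7636
Fraction lost = 1 − 0.7636 = 0.2364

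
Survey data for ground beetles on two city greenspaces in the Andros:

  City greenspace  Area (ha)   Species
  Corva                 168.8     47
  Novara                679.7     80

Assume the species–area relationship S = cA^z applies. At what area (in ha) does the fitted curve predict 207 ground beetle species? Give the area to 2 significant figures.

z = ln(80/47) / ln(679.7/168.8) = 0.5319 / 1.3929 = 0.3818
c = 47 / 168.8^0.3818 = 47 / 7.088 = 6.631
A = (207/6.631)^(1/0.3818) ⇒ ln A = ln(31.22)/0.3818 = 9.0114
A = e^9.0114 ≈ 8196 ha

8200 ha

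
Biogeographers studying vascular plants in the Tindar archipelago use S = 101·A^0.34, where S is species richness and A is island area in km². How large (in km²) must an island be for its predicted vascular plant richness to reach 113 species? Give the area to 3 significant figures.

1.39 km²

113 = 101 × A^0.34  ⇒  A^0.34 = 113/101 = 1.119
ln A = ln(1.119) / 0.34 = 0.1123 / 0.34 = 0.3302
A = e^0.3302 ≈ 1.391 km²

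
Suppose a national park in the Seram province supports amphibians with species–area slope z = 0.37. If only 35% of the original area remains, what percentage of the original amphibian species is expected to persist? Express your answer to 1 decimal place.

67.8%

S_new/S_old = (A_new/A_old)^z = 0.35^0.37
= exp(0.37 × ln 0.35) = exp(0.37 × -1.0498) = exp(-0.3884) ≈ 0.6781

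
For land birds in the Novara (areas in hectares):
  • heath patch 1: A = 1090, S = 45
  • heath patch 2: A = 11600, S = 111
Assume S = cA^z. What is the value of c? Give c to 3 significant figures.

3.12

z = ln(S₂/S₁) / ln(A₂/A₁) = ln(111/45) / ln(11600/1090) = 0.9029 / 2.3648 = 0.3818
c = S₁ / A₁^z = 45 / 1090^0.3818 = 45 / 14.44 = 3.116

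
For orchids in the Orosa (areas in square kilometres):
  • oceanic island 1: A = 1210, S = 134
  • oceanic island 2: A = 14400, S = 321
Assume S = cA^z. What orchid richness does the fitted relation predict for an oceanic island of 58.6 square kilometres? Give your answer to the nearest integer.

z = ln(321/134) / ln(14400/1210) = 0.8736 / 2.4766 = 0.3527
c = 134 / 1210^0.3527 = 134 / 12.23 = 10.96
S₃ = 10.96 × 58.6^0.3527 = 10.96 × 4.203 ≈ 46.06

46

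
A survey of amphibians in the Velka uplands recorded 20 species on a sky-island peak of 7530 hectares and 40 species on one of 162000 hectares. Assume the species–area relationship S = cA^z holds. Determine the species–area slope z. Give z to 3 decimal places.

0.226

Taking logs: ln S = ln c + z ln A, so z = (ln S₂ − ln S₁)/(ln A₂ − ln A₁).
z = ln(40/20) / ln(162000/7530) = ln(2) / ln(21.51) = 0.6931 / 3.0687 = 0.2259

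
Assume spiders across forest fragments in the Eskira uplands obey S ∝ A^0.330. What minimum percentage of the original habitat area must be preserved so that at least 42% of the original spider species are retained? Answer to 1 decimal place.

7.2%

Need (A_new/A_old)^0.33 = 0.42, so A_new/A_old = 0.42^(1/0.33) = 0.42^3.03
ln(A_new/A_old) = ln 0.42 / 0.33 = -0.8675 / 0.33 = -2.6288
A_new/A_old = e^-2.6288 ≈ 0.07217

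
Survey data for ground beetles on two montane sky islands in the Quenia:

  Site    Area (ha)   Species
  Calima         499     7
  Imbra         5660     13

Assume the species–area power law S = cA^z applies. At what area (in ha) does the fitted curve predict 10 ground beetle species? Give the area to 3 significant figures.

2020 ha

z = ln(13/7) / ln(5660/499) = 0.6190 / 2.4286 = 0.2549
c = 7 / 499^0.2549 = 7 / 4.872 = 1.437
A = (10/1.437)^(1/0.2549) ⇒ ln A = ln(6.961)/0.2549 = 7.6119
A = e^7.6119 ≈ 2022 ha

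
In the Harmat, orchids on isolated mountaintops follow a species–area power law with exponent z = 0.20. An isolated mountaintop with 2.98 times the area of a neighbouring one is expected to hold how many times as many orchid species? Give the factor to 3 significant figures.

S₂/S₁ = (A₂/A₁)^z = 2.98^0.2
ln(S₂/S₁) = 0.2 × ln 2.98 = 0.2 × 1.0919 = 0.2184
S₂/S₁ = e^0.2184 ≈ 1.244

1.24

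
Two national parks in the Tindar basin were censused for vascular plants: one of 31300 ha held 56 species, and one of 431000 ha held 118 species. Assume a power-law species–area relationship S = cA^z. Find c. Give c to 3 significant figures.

2.95

z = ln(S₂/S₁) / ln(A₂/A₁) = ln(118/56) / ln(431000/31300) = 0.7453 / 2.6225 = 0.2842
c = S₁ / A₁^z = 56 / 31300^0.2842 = 56 / 18.95 = 2.955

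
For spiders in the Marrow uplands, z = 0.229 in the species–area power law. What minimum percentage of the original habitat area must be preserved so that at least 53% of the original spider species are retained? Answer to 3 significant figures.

6.25%

Need (A_new/A_old)^0.229 = 0.53, so A_new/A_old = 0.53^(1/0.229) = 0.53^4.367
ln(A_new/A_old) = ln 0.53 / 0.229 = -0.6349 / 0.229 = -2.7724
A_new/A_old = e^-2.7724 ≈ 0.06251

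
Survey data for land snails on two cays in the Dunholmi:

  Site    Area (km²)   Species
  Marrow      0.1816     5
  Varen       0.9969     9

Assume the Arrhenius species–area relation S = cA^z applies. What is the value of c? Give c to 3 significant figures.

z = ln(S₂/S₁) / ln(A₂/A₁) = ln(9/5) / ln(0.9969/0.1816) = 0.5878 / 1.7028 = 0.3452
c = S₁ / A₁^z = 5 / 0.1816^0.3452 = 5 / 0.555 = 9.01

9.01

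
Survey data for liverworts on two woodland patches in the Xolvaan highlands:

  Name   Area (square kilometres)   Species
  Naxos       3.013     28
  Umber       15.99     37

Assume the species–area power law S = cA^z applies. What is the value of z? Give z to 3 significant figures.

0.167

Taking logs: ln S = ln c + z ln A, so z = (ln S₂ − ln S₁)/(ln A₂ − ln A₁).
z = ln(37/28) / ln(15.99/3.013) = ln(1.321) / ln(5.307) = 0.2787 / 1.6690 = 0.1670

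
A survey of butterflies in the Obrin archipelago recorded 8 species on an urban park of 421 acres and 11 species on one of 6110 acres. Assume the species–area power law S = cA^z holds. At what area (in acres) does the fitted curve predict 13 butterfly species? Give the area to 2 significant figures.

z = ln(11/8) / ln(6110/421) = 0.3185 / 2.6750 = 0.1190
c = 8 / 421^0.1190 = 8 / 2.053 = 3.897
A = (13/3.897)^(1/0.1190) ⇒ ln A = ln(3.336)/0.1190 = 10.1210
A = e^10.1210 ≈ 24859 acres

25000 acres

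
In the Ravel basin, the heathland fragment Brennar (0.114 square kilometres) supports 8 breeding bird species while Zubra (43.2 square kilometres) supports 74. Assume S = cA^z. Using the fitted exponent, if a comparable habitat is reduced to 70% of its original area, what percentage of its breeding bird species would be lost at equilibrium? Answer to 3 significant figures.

z = ln(74/8) / ln(43.2/0.114) = 2.2246 / 5.9374 = 0.3747
S_new/S_old = (A_new/A_old)^z = 0.7^0.3747 = exp(0.3747 × -0.3567) = 0.8749
Fraction lost = 1 − 0.8749 = 0.1251

12.5%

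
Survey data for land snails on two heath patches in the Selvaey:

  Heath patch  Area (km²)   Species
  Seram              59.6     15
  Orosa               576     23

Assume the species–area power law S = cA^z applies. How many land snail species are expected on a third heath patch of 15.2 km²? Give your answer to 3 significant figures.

z = ln(23/15) / ln(576/59.6) = 0.4274 / 2.2685 = 0.1884
c = 15 / 59.6^0.1884 = 15 / 2.16 = 6.944
S₃ = 6.944 × 15.2^0.1884 = 6.944 × 1.67 ≈ 11.6

11.6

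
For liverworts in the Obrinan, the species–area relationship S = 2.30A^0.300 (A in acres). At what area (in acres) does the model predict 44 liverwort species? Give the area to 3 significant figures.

18700 acres

44 = 2.3 × A^0.3  ⇒  A^0.3 = 44/2.3 = 19.13
ln A = ln(19.13) / 0.3 = 2.9513 / 0.3 = 9.8376
A = e^9.8376 ≈ 18725 acres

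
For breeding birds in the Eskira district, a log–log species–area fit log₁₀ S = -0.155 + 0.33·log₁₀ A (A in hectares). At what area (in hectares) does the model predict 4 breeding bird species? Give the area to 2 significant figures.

4 = 0.6998 × A^0.33  ⇒  A^0.33 = 4/0.6998 = 5.716
ln A = ln(5.716) / 0.33 = 1.7432 / 0.33 = 5.2824
A = e^5.2824 ≈ 196.8 hectares

200 hectares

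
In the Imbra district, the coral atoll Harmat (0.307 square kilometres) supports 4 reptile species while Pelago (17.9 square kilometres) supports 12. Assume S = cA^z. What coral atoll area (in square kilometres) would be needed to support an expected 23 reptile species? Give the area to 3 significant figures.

z = ln(12/4) / ln(17.9/0.307) = 1.0986 / 4.0657 = 0.2702
c = 4 / 0.307^0.2702 = 4 / 0.7268 = 5.504
A = (23/5.504)^(1/0.2702) ⇒ ln A = ln(4.179)/0.2702 = 5.2925
A = e^5.2925 ≈ 198.8 square kilometres

199 square kilometres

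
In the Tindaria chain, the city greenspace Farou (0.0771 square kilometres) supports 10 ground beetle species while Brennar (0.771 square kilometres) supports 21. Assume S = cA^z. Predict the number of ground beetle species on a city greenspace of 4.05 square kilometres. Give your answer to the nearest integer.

36

z = ln(21/10) / ln(0.771/0.0771) = 0.7419 / 2.3026 = 0.3222
c = 10 / 0.0771^0.3222 = 10 / 0.4379 = 22.84
S₃ = 22.84 × 4.05^0.3222 = 22.84 × 1.569 ≈ 35.84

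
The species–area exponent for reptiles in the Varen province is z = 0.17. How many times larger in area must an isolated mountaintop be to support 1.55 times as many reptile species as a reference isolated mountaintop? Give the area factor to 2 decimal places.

(A₂/A₁)^0.17 = 1.55, so A₂/A₁ = 1.55^(1/0.17) = 1.55^5.882
ln(A₂/A₁) = ln 1.55 / 0.17 = 0.4383 / 0.17 = 2.5780
A₂/A₁ = e^2.5780 ≈ 13.17

13.17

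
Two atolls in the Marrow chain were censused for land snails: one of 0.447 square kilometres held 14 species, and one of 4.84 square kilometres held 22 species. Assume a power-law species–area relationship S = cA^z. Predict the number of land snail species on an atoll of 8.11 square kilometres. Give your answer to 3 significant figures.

24.3

z = ln(22/14) / ln(4.84/0.447) = 0.4520 / 2.3821 = 0.1897
c = 14 / 0.447^0.1897 = 14 / 0.8583 = 16.31
S₃ = 16.31 × 8.11^0.1897 = 16.31 × 1.488 ≈ 24.26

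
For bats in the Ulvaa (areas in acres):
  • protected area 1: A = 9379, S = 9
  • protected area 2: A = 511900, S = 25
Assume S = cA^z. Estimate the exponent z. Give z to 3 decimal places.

0.255

Taking logs: ln S = ln c + z ln A, so z = (ln S₂ − ln S₁)/(ln A₂ − ln A₁).
z = ln(25/9) / ln(511900/9379) = ln(2.778) / ln(54.58) = 1.0217 / 3.9997 = 0.2554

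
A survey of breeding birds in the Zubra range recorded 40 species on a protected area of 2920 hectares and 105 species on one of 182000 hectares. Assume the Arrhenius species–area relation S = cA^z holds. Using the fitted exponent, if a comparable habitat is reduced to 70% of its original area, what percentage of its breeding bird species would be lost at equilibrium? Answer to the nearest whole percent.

z = ln(105/40) / ln(182000/2920) = 0.9651 / 4.1324 = 0.2335
S_new/S_old = (A_new/A_old)^z = 0.7^0.2335 = exp(0.2335 × -0.3567) = 0.9201
Fraction lost = 1 − 0.9201 = 0.07992

8%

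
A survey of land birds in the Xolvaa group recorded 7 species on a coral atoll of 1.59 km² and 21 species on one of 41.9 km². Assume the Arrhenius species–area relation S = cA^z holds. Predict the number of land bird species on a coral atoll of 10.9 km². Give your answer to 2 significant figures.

z = ln(21/7) / ln(41.9/1.59) = 1.0986 / 3.2716 = 0.3358
c = 7 / 1.59^0.3358 = 7 / 1.169 = 5.991
S₃ = 5.991 × 10.9^0.3358 = 5.991 × 2.23 ≈ 13.36

13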